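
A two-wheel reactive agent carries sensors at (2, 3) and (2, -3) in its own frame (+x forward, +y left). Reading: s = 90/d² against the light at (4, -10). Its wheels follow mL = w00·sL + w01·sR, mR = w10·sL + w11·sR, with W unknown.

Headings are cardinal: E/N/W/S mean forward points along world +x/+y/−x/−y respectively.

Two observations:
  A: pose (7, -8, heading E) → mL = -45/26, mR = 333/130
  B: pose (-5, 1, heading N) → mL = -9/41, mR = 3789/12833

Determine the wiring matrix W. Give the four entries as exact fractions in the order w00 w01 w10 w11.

obs A: pose=(7,-8,E) → sL=9/5, sR=45/13, mL=-45/26, mR=333/130
obs B: pose=(-5,1,N) → sL=90/313, sR=18/41, mL=-9/41, mR=3789/12833
sensor matrix S = [[9/5, 45/13], [90/313, 18/41]]; det S = -171072/834145
solve [mL_A; mL_B] = S·[w00; w01] and [mR_A; mR_B] = S·[w10; w11]:
  w00 = 0, w01 = -1/2, w10 = -1/2, w11 = 1

0 -1/2 -1/2 1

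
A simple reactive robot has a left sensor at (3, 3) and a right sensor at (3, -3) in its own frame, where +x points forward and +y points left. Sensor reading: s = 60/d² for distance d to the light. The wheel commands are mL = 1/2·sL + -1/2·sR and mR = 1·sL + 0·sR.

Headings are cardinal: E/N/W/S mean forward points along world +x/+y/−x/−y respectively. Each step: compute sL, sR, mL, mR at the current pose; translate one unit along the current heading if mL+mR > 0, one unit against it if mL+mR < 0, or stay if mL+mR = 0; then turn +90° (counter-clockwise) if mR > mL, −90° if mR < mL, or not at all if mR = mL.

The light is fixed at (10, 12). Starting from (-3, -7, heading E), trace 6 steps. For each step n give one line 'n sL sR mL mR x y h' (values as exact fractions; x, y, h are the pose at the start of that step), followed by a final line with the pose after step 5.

0 15/89 15/146 855/25988 15/89 -3 -7 E
1 60/481 60/337 -4320/162097 60/481 -2 -7 N
2 10/111 2/15 -4/185 10/111 -2 -6 W
3 60/541 60/697 4680/377077 60/541 -3 -6 S
4 15/89 15/146 855/25988 15/89 -3 -7 E
5 60/481 60/337 -4320/162097 60/481 -2 -7 N
final -2 -6 W

n=0: pose=(-3,-7,E); sL=15/89, sR=15/146; mL=855/25988, mR=15/89; mL+mR=5235/25988 → advance +1; mR−mL=3525/25988 → turn +1·90°
n=1: pose=(-2,-7,N); sL=60/481, sR=60/337; mL=-4320/162097, mR=60/481; mL+mR=15900/162097 → advance +1; mR−mL=24540/162097 → turn +1·90°
n=2: pose=(-2,-6,W); sL=10/111, sR=2/15; mL=-4/185, mR=10/111; mL+mR=38/555 → advance +1; mR−mL=62/555 → turn +1·90°
n=3: pose=(-3,-6,S); sL=60/541, sR=60/697; mL=4680/377077, mR=60/541; mL+mR=46500/377077 → advance +1; mR−mL=37140/377077 → turn +1·90°
n=4: pose=(-3,-7,E); sL=15/89, sR=15/146; mL=855/25988, mR=15/89; mL+mR=5235/25988 → advance +1; mR−mL=3525/25988 → turn +1·90°
n=5: pose=(-2,-7,N); sL=60/481, sR=60/337; mL=-4320/162097, mR=60/481; mL+mR=15900/162097 → advance +1; mR−mL=24540/162097 → turn +1·90°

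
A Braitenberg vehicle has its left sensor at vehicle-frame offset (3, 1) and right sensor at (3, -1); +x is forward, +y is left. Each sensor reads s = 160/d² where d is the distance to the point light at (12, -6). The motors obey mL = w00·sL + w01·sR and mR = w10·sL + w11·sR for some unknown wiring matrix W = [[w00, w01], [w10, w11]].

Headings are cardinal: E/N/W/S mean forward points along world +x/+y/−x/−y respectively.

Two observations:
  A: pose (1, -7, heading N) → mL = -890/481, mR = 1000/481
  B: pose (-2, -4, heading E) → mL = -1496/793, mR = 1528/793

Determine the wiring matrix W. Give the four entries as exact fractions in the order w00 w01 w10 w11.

-1 -1/2 1/2 1

obs A: pose=(1,-7,N) → sL=40/37, sR=20/13, mL=-890/481, mR=1000/481
obs B: pose=(-2,-4,E) → sL=16/13, sR=80/61, mL=-1496/793, mR=1528/793
sensor matrix S = [[40/37, 20/13], [16/13, 80/61]]; det S = -181440/381433
solve [mL_A; mL_B] = S·[w00; w01] and [mR_A; mR_B] = S·[w10; w11]:
  w00 = -1, w01 = -1/2, w10 = 1/2, w11 = 1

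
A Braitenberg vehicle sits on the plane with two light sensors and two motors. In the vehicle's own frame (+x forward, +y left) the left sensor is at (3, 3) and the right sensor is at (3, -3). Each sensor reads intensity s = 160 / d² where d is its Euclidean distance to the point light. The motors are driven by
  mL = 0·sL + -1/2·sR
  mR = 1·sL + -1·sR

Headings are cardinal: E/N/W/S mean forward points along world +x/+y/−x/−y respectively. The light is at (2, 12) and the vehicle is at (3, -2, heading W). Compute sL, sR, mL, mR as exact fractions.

left sensor world pos  = (0, -5); dL² = 293
right sensor world pos = (0, 1); dR² = 125
sL = 160/293 = 160/293
sR = 160/125 = 32/25
mL = 0·sL + -1/2·sR = -16/25
mR = 1·sL + -1·sR = -5376/7325

160/293 32/25 -16/25 -5376/7325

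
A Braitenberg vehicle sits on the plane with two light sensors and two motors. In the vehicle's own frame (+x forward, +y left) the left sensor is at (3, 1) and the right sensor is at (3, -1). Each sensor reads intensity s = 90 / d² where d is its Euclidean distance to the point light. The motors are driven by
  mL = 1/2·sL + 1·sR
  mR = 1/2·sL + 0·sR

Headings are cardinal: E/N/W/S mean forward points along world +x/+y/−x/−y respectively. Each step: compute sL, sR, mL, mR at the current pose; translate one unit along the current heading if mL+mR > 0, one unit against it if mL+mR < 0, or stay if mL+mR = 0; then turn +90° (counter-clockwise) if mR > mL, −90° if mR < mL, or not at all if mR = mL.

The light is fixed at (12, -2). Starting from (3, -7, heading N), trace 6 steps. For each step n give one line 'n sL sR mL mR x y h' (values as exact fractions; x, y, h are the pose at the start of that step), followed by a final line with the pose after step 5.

n=0: pose=(3,-7,N); sL=45/52, sR=45/34; mL=3105/1768, mR=45/104; mL+mR=1935/884 → advance +1; mR−mL=-45/34 → turn -1·90°
n=1: pose=(3,-6,E); sL=2, sR=90/61; mL=151/61, mR=1; mL+mR=212/61 → advance +1; mR−mL=-90/61 → turn -1·90°
n=2: pose=(4,-6,S); sL=45/49, sR=9/13; mL=1467/1274, mR=45/98; mL+mR=1026/637 → advance +1; mR−mL=-9/13 → turn -1·90°
n=3: pose=(4,-7,W); sL=90/157, sR=90/137; mL=20295/21509, mR=45/157; mL+mR=26460/21509 → advance +1; mR−mL=-90/137 → turn -1·90°
n=4: pose=(3,-7,N); sL=45/52, sR=45/34; mL=3105/1768, mR=45/104; mL+mR=1935/884 → advance +1; mR−mL=-45/34 → turn -1·90°
n=5: pose=(3,-6,E); sL=2, sR=90/61; mL=151/61, mR=1; mL+mR=212/61 → advance +1; mR−mL=-90/61 → turn -1·90°

0 45/52 45/34 3105/1768 45/104 3 -7 N
1 2 90/61 151/61 1 3 -6 E
2 45/49 9/13 1467/1274 45/98 4 -6 S
3 90/157 90/137 20295/21509 45/157 4 -7 W
4 45/52 45/34 3105/1768 45/104 3 -7 N
5 2 90/61 151/61 1 3 -6 E
final 4 -6 S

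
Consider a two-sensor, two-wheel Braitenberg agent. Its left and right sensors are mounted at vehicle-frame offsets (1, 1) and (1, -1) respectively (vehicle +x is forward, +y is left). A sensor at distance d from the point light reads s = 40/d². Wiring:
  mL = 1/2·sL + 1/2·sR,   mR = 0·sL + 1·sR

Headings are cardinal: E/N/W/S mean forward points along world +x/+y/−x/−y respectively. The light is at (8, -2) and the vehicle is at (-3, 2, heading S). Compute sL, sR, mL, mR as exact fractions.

left sensor world pos  = (-2, 1); dL² = 109
right sensor world pos = (-4, 1); dR² = 153
sL = 40/109 = 40/109
sR = 40/153 = 40/153
mL = 1/2·sL + 1/2·sR = 5240/16677
mR = 0·sL + 1·sR = 40/153

40/109 40/153 5240/16677 40/153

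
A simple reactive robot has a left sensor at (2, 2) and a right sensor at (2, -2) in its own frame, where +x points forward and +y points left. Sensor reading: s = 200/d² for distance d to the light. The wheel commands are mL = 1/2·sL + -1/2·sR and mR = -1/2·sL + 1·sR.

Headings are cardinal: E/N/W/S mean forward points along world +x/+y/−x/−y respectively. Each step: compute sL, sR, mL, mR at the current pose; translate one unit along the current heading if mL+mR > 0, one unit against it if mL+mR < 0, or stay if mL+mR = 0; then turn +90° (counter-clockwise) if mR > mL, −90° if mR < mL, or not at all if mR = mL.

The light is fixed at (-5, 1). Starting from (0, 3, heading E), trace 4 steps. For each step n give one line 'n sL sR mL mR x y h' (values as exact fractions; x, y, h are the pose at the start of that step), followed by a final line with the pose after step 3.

n=0: pose=(0,3,E); sL=40/13, sR=200/49; mL=-320/637, mR=1620/637; mL+mR=100/49 → advance +1; mR−mL=1940/637 → turn +1·90°
n=1: pose=(1,3,N); sL=25/4, sR=5/2; mL=15/8, mR=-5/8; mL+mR=5/4 → advance +1; mR−mL=-5/2 → turn -1·90°
n=2: pose=(1,4,E); sL=200/89, sR=40/13; mL=-480/1157, mR=2260/1157; mL+mR=20/13 → advance +1; mR−mL=2740/1157 → turn +1·90°
n=3: pose=(2,4,N); sL=4, sR=100/53; mL=56/53, mR=-6/53; mL+mR=50/53 → advance +1; mR−mL=-62/53 → turn -1·90°

0 40/13 200/49 -320/637 1620/637 0 3 E
1 25/4 5/2 15/8 -5/8 1 3 N
2 200/89 40/13 -480/1157 2260/1157 1 4 E
3 4 100/53 56/53 -6/53 2 4 N
final 2 5 E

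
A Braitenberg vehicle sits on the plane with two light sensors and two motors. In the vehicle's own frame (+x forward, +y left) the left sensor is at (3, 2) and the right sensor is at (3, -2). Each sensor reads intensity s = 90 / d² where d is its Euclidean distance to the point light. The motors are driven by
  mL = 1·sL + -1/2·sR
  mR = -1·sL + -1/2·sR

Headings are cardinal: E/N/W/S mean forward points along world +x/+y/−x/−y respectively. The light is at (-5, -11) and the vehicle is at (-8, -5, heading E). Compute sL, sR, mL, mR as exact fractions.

45/32 45/8 -45/32 -135/32

left sensor world pos  = (-5, -3); dL² = 64
right sensor world pos = (-5, -7); dR² = 16
sL = 90/64 = 45/32
sR = 90/16 = 45/8
mL = 1·sL + -1/2·sR = -45/32
mR = -1·sL + -1/2·sR = -135/32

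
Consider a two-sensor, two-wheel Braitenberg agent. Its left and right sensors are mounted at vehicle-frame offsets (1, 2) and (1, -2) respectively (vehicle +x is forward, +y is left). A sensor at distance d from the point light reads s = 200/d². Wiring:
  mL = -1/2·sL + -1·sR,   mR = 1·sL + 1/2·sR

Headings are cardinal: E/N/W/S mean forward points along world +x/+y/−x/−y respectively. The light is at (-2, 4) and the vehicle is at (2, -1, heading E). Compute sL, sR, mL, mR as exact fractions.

left sensor world pos  = (3, 1); dL² = 34
right sensor world pos = (3, -3); dR² = 74
sL = 200/34 = 100/17
sR = 200/74 = 100/37
mL = -1/2·sL + -1·sR = -3550/629
mR = 1·sL + 1/2·sR = 4550/629

100/17 100/37 -3550/629 4550/629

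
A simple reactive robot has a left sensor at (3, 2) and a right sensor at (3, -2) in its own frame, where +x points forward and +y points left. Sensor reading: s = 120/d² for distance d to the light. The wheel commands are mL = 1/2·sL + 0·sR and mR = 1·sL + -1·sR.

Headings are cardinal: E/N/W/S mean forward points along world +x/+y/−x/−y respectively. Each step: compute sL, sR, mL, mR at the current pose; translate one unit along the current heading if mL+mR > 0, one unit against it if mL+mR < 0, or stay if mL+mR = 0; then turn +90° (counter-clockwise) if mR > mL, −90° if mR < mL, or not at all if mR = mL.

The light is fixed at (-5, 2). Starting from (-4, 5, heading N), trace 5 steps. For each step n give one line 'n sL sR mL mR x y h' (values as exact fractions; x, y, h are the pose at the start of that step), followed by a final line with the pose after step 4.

0 120/37 8/3 60/37 64/111 -4 5 N
1 30/13 6 15/13 -48/13 -4 6 E
2 24 24 12 0 -5 6 S
3 12 60/17 6 144/17 -5 5 W
4 120 40/3 60 320/3 -6 5 S
final -6 4 E

n=0: pose=(-4,5,N); sL=120/37, sR=8/3; mL=60/37, mR=64/111; mL+mR=244/111 → advance +1; mR−mL=-116/111 → turn -1·90°
n=1: pose=(-4,6,E); sL=30/13, sR=6; mL=15/13, mR=-48/13; mL+mR=-33/13 → advance -1; mR−mL=-63/13 → turn -1·90°
n=2: pose=(-5,6,S); sL=24, sR=24; mL=12, mR=0; mL+mR=12 → advance +1; mR−mL=-12 → turn -1·90°
n=3: pose=(-5,5,W); sL=12, sR=60/17; mL=6, mR=144/17; mL+mR=246/17 → advance +1; mR−mL=42/17 → turn +1·90°
n=4: pose=(-6,5,S); sL=120, sR=40/3; mL=60, mR=320/3; mL+mR=500/3 → advance +1; mR−mL=140/3 → turn +1·90°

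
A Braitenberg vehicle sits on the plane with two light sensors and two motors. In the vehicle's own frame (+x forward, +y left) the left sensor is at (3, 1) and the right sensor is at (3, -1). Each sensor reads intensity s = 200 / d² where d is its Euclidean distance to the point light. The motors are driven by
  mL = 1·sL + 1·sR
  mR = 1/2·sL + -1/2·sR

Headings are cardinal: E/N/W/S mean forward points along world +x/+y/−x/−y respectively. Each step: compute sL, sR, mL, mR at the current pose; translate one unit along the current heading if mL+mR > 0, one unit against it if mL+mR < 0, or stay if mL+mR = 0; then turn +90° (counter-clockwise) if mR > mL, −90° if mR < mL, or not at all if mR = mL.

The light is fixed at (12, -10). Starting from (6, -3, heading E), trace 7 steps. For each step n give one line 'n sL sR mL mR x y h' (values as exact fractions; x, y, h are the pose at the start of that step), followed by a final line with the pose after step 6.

0 200/73 40/9 4720/657 -560/657 6 -3 E
1 25/4 50/13 525/52 125/104 7 -3 S
2 200/89 200/113 40400/10057 2400/10057 7 -4 W
3 20/13 100/53 2360/689 -120/689 6 -4 N
4 200/73 40/9 4720/657 -560/657 6 -3 E
5 25/4 50/13 525/52 125/104 7 -3 S
6 200/89 200/113 40400/10057 2400/10057 7 -4 W
final 6 -4 N

n=0: pose=(6,-3,E); sL=200/73, sR=40/9; mL=4720/657, mR=-560/657; mL+mR=4160/657 → advance +1; mR−mL=-1760/219 → turn -1·90°
n=1: pose=(7,-3,S); sL=25/4, sR=50/13; mL=525/52, mR=125/104; mL+mR=1175/104 → advance +1; mR−mL=-925/104 → turn -1·90°
n=2: pose=(7,-4,W); sL=200/89, sR=200/113; mL=40400/10057, mR=2400/10057; mL+mR=42800/10057 → advance +1; mR−mL=-38000/10057 → turn -1·90°
n=3: pose=(6,-4,N); sL=20/13, sR=100/53; mL=2360/689, mR=-120/689; mL+mR=2240/689 → advance +1; mR−mL=-2480/689 → turn -1·90°
n=4: pose=(6,-3,E); sL=200/73, sR=40/9; mL=4720/657, mR=-560/657; mL+mR=4160/657 → advance +1; mR−mL=-1760/219 → turn -1·90°
n=5: pose=(7,-3,S); sL=25/4, sR=50/13; mL=525/52, mR=125/104; mL+mR=1175/104 → advance +1; mR−mL=-925/104 → turn -1·90°
n=6: pose=(7,-4,W); sL=200/89, sR=200/113; mL=40400/10057, mR=2400/10057; mL+mR=42800/10057 → advance +1; mR−mL=-38000/10057 → turn -1·90°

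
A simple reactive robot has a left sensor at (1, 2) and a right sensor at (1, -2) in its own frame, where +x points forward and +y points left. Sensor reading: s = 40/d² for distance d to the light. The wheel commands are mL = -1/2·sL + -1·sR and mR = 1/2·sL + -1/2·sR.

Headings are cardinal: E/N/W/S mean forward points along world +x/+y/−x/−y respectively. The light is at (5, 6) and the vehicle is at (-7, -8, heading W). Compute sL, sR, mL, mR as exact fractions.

8/85 40/313 -4652/26605 -448/26605

left sensor world pos  = (-8, -10); dL² = 425
right sensor world pos = (-8, -6); dR² = 313
sL = 40/425 = 8/85
sR = 40/313 = 40/313
mL = -1/2·sL + -1·sR = -4652/26605
mR = 1/2·sL + -1/2·sR = -448/26605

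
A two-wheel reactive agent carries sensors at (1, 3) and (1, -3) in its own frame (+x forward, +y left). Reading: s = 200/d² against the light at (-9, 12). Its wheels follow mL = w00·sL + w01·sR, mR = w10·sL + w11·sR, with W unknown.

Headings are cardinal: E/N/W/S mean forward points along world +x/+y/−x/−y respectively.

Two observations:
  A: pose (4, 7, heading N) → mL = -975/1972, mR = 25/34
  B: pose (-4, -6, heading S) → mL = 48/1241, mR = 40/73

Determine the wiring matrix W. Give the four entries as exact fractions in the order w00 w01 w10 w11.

obs A: pose=(4,7,N) → sL=50/29, sR=25/34, mL=-975/1972, mR=25/34
obs B: pose=(-4,-6,S) → sL=8/17, sR=40/73, mL=48/1241, mR=40/73
sensor matrix S = [[50/29, 25/34], [8/17, 40/73]]; det S = 366300/611813
solve [mL_A; mL_B] = S·[w00; w01] and [mR_A; mR_B] = S·[w10; w11]:
  w00 = -1/2, w01 = 1/2, w10 = 0, w11 = 1

-1/2 1/2 0 1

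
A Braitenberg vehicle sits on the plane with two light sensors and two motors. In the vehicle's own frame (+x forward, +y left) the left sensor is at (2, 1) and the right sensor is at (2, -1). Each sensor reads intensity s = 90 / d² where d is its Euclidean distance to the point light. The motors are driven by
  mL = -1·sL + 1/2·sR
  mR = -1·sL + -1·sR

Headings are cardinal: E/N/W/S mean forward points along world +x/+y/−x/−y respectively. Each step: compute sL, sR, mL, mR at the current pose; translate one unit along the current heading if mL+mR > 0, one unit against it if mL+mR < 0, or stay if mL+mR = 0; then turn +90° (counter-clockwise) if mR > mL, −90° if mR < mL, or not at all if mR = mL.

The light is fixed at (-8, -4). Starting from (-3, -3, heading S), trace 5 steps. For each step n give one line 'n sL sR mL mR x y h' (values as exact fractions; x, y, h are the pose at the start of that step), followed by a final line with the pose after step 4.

0 90/37 90/17 135/629 -4860/629 -3 -3 S
1 9 5 -13/2 -14 -3 -2 W
2 90/41 18/13 -801/533 -1908/533 -2 -2 N
3 45/34 45/32 -675/1088 -1485/544 -2 -3 E
4 90/37 90/17 135/629 -4860/629 -3 -3 S
final -3 -2 W

n=0: pose=(-3,-3,S); sL=90/37, sR=90/17; mL=135/629, mR=-4860/629; mL+mR=-4725/629 → advance -1; mR−mL=-135/17 → turn -1·90°
n=1: pose=(-3,-2,W); sL=9, sR=5; mL=-13/2, mR=-14; mL+mR=-41/2 → advance -1; mR−mL=-15/2 → turn -1·90°
n=2: pose=(-2,-2,N); sL=90/41, sR=18/13; mL=-801/533, mR=-1908/533; mL+mR=-2709/533 → advance -1; mR−mL=-27/13 → turn -1·90°
n=3: pose=(-2,-3,E); sL=45/34, sR=45/32; mL=-675/1088, mR=-1485/544; mL+mR=-3645/1088 → advance -1; mR−mL=-135/64 → turn -1·90°
n=4: pose=(-3,-3,S); sL=90/37, sR=90/17; mL=135/629, mR=-4860/629; mL+mR=-4725/629 → advance -1; mR−mL=-135/17 → turn -1·90°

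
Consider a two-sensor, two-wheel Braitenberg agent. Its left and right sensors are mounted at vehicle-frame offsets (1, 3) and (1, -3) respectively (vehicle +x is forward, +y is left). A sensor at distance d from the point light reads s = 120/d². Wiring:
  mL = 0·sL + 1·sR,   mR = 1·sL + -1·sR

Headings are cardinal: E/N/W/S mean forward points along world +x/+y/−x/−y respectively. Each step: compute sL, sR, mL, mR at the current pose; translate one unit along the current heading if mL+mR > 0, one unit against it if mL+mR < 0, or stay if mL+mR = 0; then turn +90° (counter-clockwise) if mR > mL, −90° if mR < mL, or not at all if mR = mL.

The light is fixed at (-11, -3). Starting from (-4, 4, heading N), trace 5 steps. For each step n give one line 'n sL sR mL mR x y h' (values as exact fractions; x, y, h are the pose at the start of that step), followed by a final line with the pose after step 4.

n=0: pose=(-4,4,N); sL=3/2, sR=30/41; mL=30/41, mR=63/82; mL+mR=3/2 → advance +1; mR−mL=3/82 → turn +1·90°
n=1: pose=(-4,5,W); sL=120/61, sR=120/157; mL=120/157, mR=11520/9577; mL+mR=120/61 → advance +1; mR−mL=4200/9577 → turn +1·90°
n=2: pose=(-5,5,S); sL=12/13, sR=60/29; mL=60/29, mR=-432/377; mL+mR=12/13 → advance +1; mR−mL=-1212/377 → turn -1·90°
n=3: pose=(-5,4,W); sL=120/41, sR=24/25; mL=24/25, mR=2016/1025; mL+mR=120/41 → advance +1; mR−mL=1032/1025 → turn +1·90°
n=4: pose=(-6,4,S); sL=6/5, sR=3; mL=3, mR=-9/5; mL+mR=6/5 → advance +1; mR−mL=-24/5 → turn -1·90°

0 3/2 30/41 30/41 63/82 -4 4 N
1 120/61 120/157 120/157 11520/9577 -4 5 W
2 12/13 60/29 60/29 -432/377 -5 5 S
3 120/41 24/25 24/25 2016/1025 -5 4 W
4 6/5 3 3 -9/5 -6 4 S
final -6 3 W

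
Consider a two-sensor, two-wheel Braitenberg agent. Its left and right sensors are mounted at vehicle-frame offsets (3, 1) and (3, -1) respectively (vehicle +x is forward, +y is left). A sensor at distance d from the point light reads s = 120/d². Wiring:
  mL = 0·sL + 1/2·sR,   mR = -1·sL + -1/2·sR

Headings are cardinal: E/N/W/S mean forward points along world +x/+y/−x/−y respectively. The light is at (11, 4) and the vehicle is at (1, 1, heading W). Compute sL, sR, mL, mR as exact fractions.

left sensor world pos  = (-2, 0); dL² = 185
right sensor world pos = (-2, 2); dR² = 173
sL = 120/185 = 24/37
sR = 120/173 = 120/173
mL = 0·sL + 1/2·sR = 60/173
mR = -1·sL + -1/2·sR = -6372/6401

24/37 120/173 60/173 -6372/6401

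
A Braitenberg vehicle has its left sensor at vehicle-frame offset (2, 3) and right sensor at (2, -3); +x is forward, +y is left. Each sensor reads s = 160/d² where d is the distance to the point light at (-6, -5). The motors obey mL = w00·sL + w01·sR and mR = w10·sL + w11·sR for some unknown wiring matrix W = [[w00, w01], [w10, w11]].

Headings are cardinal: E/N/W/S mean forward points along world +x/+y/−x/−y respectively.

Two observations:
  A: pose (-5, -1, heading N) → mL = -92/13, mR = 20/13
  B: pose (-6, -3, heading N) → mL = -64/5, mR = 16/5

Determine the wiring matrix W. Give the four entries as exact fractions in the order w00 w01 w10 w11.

-1 -1 0 1/2

obs A: pose=(-5,-1,N) → sL=4, sR=40/13, mL=-92/13, mR=20/13
obs B: pose=(-6,-3,N) → sL=32/5, sR=32/5, mL=-64/5, mR=16/5
sensor matrix S = [[4, 40/13], [32/5, 32/5]]; det S = 384/65
solve [mL_A; mL_B] = S·[w00; w01] and [mR_A; mR_B] = S·[w10; w11]:
  w00 = -1, w01 = -1, w10 = 0, w11 = 1/2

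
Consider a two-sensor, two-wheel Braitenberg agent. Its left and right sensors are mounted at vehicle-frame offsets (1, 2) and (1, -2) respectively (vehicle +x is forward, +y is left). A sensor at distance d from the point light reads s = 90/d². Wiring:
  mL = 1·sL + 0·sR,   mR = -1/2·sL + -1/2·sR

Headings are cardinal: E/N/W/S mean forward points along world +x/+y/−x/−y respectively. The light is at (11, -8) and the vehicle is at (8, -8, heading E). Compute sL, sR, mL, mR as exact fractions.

45/4 45/4 45/4 -45/4

left sensor world pos  = (9, -6); dL² = 8
right sensor world pos = (9, -10); dR² = 8
sL = 90/8 = 45/4
sR = 90/8 = 45/4
mL = 1·sL + 0·sR = 45/4
mR = -1/2·sL + -1/2·sR = -45/4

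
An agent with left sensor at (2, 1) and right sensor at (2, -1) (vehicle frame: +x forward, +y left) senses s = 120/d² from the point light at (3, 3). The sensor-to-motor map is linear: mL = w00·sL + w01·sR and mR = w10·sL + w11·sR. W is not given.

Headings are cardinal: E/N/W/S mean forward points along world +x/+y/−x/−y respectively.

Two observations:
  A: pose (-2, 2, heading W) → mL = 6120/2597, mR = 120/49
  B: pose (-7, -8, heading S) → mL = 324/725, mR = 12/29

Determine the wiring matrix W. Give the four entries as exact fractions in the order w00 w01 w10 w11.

1/2 1/2 0 1

obs A: pose=(-2,2,W) → sL=120/53, sR=120/49, mL=6120/2597, mR=120/49
obs B: pose=(-7,-8,S) → sL=12/25, sR=12/29, mL=324/725, mR=12/29
sensor matrix S = [[120/53, 120/49], [12/25, 12/29]]; det S = -89856/376565
solve [mL_A; mL_B] = S·[w00; w01] and [mR_A; mR_B] = S·[w10; w11]:
  w00 = 1/2, w01 = 1/2, w10 = 0, w11 = 1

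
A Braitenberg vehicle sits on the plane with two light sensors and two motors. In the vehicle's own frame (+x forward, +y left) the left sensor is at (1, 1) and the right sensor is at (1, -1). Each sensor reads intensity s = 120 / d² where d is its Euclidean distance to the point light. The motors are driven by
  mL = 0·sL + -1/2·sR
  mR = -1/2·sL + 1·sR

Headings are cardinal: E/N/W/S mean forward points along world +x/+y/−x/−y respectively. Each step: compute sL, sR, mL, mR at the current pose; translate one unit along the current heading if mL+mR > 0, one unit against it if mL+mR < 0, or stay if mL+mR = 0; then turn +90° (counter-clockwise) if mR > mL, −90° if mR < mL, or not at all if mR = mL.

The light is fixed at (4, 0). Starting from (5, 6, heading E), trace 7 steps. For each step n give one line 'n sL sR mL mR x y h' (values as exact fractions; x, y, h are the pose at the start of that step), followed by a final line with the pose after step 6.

n=0: pose=(5,6,E); sL=120/53, sR=120/29; mL=-60/29, mR=4620/1537; mL+mR=1440/1537 → advance +1; mR−mL=7800/1537 → turn +1·90°
n=1: pose=(6,6,N); sL=12/5, sR=60/29; mL=-30/29, mR=126/145; mL+mR=-24/145 → advance -1; mR−mL=276/145 → turn +1·90°
n=2: pose=(6,5,W); sL=120/17, sR=120/37; mL=-60/37, mR=-180/629; mL+mR=-1200/629 → advance -1; mR−mL=840/629 → turn +1·90°
n=3: pose=(7,5,S); sL=15/4, sR=6; mL=-3, mR=33/8; mL+mR=9/8 → advance +1; mR−mL=57/8 → turn +1·90°
n=4: pose=(7,4,E); sL=120/41, sR=24/5; mL=-12/5, mR=684/205; mL+mR=192/205 → advance +1; mR−mL=1176/205 → turn +1·90°
n=5: pose=(8,4,N); sL=60/17, sR=12/5; mL=-6/5, mR=54/85; mL+mR=-48/85 → advance -1; mR−mL=156/85 → turn +1·90°
n=6: pose=(8,3,W); sL=120/13, sR=24/5; mL=-12/5, mR=12/65; mL+mR=-144/65 → advance -1; mR−mL=168/65 → turn +1·90°

0 120/53 120/29 -60/29 4620/1537 5 6 E
1 12/5 60/29 -30/29 126/145 6 6 N
2 120/17 120/37 -60/37 -180/629 6 5 W
3 15/4 6 -3 33/8 7 5 S
4 120/41 24/5 -12/5 684/205 7 4 E
5 60/17 12/5 -6/5 54/85 8 4 N
6 120/13 24/5 -12/5 12/65 8 3 W
final 9 3 S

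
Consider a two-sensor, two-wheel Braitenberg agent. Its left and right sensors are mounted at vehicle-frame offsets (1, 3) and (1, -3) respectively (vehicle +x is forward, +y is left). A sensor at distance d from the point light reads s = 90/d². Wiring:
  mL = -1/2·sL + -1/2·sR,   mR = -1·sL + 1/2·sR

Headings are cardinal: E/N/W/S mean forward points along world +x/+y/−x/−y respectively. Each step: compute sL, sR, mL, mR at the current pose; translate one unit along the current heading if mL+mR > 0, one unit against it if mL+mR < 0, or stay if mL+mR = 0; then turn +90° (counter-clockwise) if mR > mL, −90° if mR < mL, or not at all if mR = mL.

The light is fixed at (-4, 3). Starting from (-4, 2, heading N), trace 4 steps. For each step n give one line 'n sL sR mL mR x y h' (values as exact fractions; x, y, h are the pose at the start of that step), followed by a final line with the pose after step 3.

n=0: pose=(-4,2,N); sL=10, sR=10; mL=-10, mR=-5; mL+mR=-15 → advance -1; mR−mL=5 → turn +1·90°
n=1: pose=(-4,1,W); sL=45/13, sR=45; mL=-315/13, mR=495/26; mL+mR=-135/26 → advance -1; mR−mL=1125/26 → turn +1·90°
n=2: pose=(-3,1,S); sL=18/5, sR=90/13; mL=-342/65, mR=-9/65; mL+mR=-27/5 → advance -1; mR−mL=333/65 → turn +1·90°
n=3: pose=(-3,2,E); sL=45/4, sR=9/2; mL=-63/8, mR=-9; mL+mR=-135/8 → advance -1; mR−mL=-9/8 → turn -1·90°

0 10 10 -10 -5 -4 2 N
1 45/13 45 -315/13 495/26 -4 1 W
2 18/5 90/13 -342/65 -9/65 -3 1 S
3 45/4 9/2 -63/8 -9 -3 2 E
final -4 2 S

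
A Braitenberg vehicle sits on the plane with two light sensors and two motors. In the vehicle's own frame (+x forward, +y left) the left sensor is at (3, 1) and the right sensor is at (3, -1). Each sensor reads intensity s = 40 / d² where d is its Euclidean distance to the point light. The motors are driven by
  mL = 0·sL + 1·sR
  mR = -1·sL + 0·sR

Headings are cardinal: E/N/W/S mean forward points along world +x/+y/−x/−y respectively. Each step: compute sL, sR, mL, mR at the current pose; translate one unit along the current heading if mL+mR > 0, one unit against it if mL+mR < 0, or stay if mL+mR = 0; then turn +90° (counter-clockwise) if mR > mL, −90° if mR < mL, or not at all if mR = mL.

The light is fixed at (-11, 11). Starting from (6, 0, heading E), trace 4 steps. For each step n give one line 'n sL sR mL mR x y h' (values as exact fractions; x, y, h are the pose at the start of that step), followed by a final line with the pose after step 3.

n=0: pose=(6,0,E); sL=2/25, sR=5/68; mL=5/68, mR=-2/25; mL+mR=-11/1700 → advance -1; mR−mL=-261/1700 → turn -1·90°
n=1: pose=(5,0,S); sL=8/97, sR=40/421; mL=40/421, mR=-8/97; mL+mR=512/40837 → advance +1; mR−mL=-7248/40837 → turn -1·90°
n=2: pose=(5,-1,W); sL=20/169, sR=4/29; mL=4/29, mR=-20/169; mL+mR=96/4901 → advance +1; mR−mL=-1256/4901 → turn -1·90°
n=3: pose=(4,-1,N); sL=40/277, sR=40/337; mL=40/337, mR=-40/277; mL+mR=-2400/93349 → advance -1; mR−mL=-24560/93349 → turn -1·90°

0 2/25 5/68 5/68 -2/25 6 0 E
1 8/97 40/421 40/421 -8/97 5 0 S
2 20/169 4/29 4/29 -20/169 5 -1 W
3 40/277 40/337 40/337 -40/277 4 -1 N
final 4 -2 E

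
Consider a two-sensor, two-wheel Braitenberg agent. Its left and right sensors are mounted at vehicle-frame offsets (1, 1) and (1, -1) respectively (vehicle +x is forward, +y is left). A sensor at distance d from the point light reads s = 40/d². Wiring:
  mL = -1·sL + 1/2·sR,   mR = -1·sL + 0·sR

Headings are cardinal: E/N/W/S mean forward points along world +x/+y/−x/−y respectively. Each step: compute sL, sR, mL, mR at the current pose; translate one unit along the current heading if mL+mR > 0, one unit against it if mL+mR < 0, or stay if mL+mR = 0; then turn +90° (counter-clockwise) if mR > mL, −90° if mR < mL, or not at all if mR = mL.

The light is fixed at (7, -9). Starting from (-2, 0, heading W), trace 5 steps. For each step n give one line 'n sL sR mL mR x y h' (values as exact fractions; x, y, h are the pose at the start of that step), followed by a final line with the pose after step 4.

0 10/41 1/5 -59/410 -10/41 -2 0 W
1 40/181 40/149 -2340/26969 -40/181 -1 0 N
2 4/13 20/49 -66/637 -4/13 -1 -1 E
3 40/113 40/149 -3700/16837 -40/113 -2 -1 S
4 10/41 1/5 -59/410 -10/41 -2 0 W
final -1 0 N

n=0: pose=(-2,0,W); sL=10/41, sR=1/5; mL=-59/410, mR=-10/41; mL+mR=-159/410 → advance -1; mR−mL=-1/10 → turn -1·90°
n=1: pose=(-1,0,N); sL=40/181, sR=40/149; mL=-2340/26969, mR=-40/181; mL+mR=-8300/26969 → advance -1; mR−mL=-20/149 → turn -1·90°
n=2: pose=(-1,-1,E); sL=4/13, sR=20/49; mL=-66/637, mR=-4/13; mL+mR=-262/637 → advance -1; mR−mL=-10/49 → turn -1·90°
n=3: pose=(-2,-1,S); sL=40/113, sR=40/149; mL=-3700/16837, mR=-40/113; mL+mR=-9660/16837 → advance -1; mR−mL=-20/149 → turn -1·90°
n=4: pose=(-2,0,W); sL=10/41, sR=1/5; mL=-59/410, mR=-10/41; mL+mR=-159/410 → advance -1; mR−mL=-1/10 → turn -1·90°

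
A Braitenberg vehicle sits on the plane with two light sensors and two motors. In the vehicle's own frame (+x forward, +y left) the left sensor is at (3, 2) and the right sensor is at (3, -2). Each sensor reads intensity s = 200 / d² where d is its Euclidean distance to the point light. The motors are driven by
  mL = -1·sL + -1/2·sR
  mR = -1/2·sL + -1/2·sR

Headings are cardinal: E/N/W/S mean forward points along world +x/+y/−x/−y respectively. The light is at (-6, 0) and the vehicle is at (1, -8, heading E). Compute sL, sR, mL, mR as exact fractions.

left sensor world pos  = (4, -6); dL² = 136
right sensor world pos = (4, -10); dR² = 200
sL = 200/136 = 25/17
sR = 200/200 = 1
mL = -1·sL + -1/2·sR = -67/34
mR = -1/2·sL + -1/2·sR = -21/17

25/17 1 -67/34 -21/17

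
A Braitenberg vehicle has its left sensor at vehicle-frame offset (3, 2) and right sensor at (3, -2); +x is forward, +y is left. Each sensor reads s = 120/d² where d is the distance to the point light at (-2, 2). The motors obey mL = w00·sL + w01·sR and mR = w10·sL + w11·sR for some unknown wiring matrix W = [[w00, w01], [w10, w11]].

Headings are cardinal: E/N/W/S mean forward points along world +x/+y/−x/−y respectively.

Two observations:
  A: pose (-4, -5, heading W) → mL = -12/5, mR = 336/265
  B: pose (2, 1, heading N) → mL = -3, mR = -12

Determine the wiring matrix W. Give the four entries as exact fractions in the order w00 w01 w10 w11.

obs A: pose=(-4,-5,W) → sL=60/53, sR=12/5, mL=-12/5, mR=336/265
obs B: pose=(2,1,N) → sL=15, sR=3, mL=-3, mR=-12
sensor matrix S = [[60/53, 12/5], [15, 3]]; det S = -1728/53
solve [mL_A; mL_B] = S·[w00; w01] and [mR_A; mR_B] = S·[w10; w11]:
  w00 = 0, w01 = -1, w10 = -1, w11 = 1

0 -1 -1 1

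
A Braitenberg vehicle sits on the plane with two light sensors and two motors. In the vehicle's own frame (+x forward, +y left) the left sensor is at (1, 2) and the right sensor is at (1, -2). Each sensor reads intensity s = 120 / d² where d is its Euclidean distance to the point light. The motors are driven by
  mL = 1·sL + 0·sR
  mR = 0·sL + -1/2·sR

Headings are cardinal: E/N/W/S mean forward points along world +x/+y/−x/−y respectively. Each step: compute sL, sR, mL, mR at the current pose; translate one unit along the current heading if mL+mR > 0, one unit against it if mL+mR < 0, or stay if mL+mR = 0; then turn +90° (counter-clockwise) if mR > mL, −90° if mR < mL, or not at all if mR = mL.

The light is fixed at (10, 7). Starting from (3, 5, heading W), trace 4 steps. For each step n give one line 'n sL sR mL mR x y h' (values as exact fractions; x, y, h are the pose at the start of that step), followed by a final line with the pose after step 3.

0 3/2 15/8 3/2 -15/16 3 5 W
1 120/101 120/37 120/101 -60/37 2 5 N
2 12/5 60/37 12/5 -30/37 2 4 E
3 120/41 120/97 120/41 -60/97 3 4 S
final 3 3 W

n=0: pose=(3,5,W); sL=3/2, sR=15/8; mL=3/2, mR=-15/16; mL+mR=9/16 → advance +1; mR−mL=-39/16 → turn -1·90°
n=1: pose=(2,5,N); sL=120/101, sR=120/37; mL=120/101, mR=-60/37; mL+mR=-1620/3737 → advance -1; mR−mL=-10500/3737 → turn -1·90°
n=2: pose=(2,4,E); sL=12/5, sR=60/37; mL=12/5, mR=-30/37; mL+mR=294/185 → advance +1; mR−mL=-594/185 → turn -1·90°
n=3: pose=(3,4,S); sL=120/41, sR=120/97; mL=120/41, mR=-60/97; mL+mR=9180/3977 → advance +1; mR−mL=-14100/3977 → turn -1·90°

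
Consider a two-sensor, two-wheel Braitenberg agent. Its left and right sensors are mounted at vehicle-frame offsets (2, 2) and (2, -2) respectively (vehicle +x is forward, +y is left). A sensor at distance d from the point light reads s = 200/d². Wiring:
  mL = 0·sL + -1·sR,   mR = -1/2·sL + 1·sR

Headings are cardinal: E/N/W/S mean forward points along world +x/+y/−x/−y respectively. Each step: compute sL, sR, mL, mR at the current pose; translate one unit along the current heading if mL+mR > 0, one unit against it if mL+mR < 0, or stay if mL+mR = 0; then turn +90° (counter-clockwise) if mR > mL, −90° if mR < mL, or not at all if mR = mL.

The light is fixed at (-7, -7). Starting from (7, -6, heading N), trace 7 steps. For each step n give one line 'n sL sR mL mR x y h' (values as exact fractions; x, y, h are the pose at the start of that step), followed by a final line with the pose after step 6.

n=0: pose=(7,-6,N); sL=200/153, sR=40/53; mL=-40/53, mR=820/8109; mL+mR=-100/153 → advance -1; mR−mL=6940/8109 → turn +1·90°
n=1: pose=(7,-7,W); sL=50/37, sR=50/37; mL=-50/37, mR=25/37; mL+mR=-25/37 → advance -1; mR−mL=75/37 → turn +1·90°
n=2: pose=(8,-7,S); sL=200/293, sR=200/173; mL=-200/173, mR=41300/50689; mL+mR=-100/293 → advance -1; mR−mL=99900/50689 → turn +1·90°
n=3: pose=(8,-6,E); sL=100/149, sR=20/29; mL=-20/29, mR=1530/4321; mL+mR=-50/149 → advance -1; mR−mL=4510/4321 → turn +1·90°
n=4: pose=(7,-6,N); sL=200/153, sR=40/53; mL=-40/53, mR=820/8109; mL+mR=-100/153 → advance -1; mR−mL=6940/8109 → turn +1·90°
n=5: pose=(7,-7,W); sL=50/37, sR=50/37; mL=-50/37, mR=25/37; mL+mR=-25/37 → advance -1; mR−mL=75/37 → turn +1·90°
n=6: pose=(8,-7,S); sL=200/293, sR=200/173; mL=-200/173, mR=41300/50689; mL+mR=-100/293 → advance -1; mR−mL=99900/50689 → turn +1·90°

0 200/153 40/53 -40/53 820/8109 7 -6 N
1 50/37 50/37 -50/37 25/37 7 -7 W
2 200/293 200/173 -200/173 41300/50689 8 -7 S
3 100/149 20/29 -20/29 1530/4321 8 -6 E
4 200/153 40/53 -40/53 820/8109 7 -6 N
5 50/37 50/37 -50/37 25/37 7 -7 W
6 200/293 200/173 -200/173 41300/50689 8 -7 S
final 8 -6 E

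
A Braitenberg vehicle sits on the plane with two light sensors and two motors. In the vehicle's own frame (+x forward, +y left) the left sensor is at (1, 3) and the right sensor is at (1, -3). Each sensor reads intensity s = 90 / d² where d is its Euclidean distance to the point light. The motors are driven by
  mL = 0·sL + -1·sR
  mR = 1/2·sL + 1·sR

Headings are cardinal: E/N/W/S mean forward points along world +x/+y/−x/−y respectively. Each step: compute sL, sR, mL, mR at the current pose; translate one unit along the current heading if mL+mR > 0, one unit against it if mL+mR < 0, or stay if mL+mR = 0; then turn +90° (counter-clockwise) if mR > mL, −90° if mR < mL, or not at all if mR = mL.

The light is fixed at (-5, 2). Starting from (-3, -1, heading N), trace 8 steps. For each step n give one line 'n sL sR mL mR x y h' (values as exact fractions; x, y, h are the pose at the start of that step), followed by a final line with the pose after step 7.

n=0: pose=(-3,-1,N); sL=18, sR=90/29; mL=-90/29, mR=351/29; mL+mR=9 → advance +1; mR−mL=441/29 → turn +1·90°
n=1: pose=(-3,0,W); sL=45/13, sR=45; mL=-45, mR=1215/26; mL+mR=45/26 → advance +1; mR−mL=2385/26 → turn +1·90°
n=2: pose=(-4,0,S); sL=18/5, sR=90/13; mL=-90/13, mR=567/65; mL+mR=9/5 → advance +1; mR−mL=1017/65 → turn +1·90°
n=3: pose=(-4,-1,E); sL=45/2, sR=9/4; mL=-9/4, mR=27/2; mL+mR=45/4 → advance +1; mR−mL=63/4 → turn +1·90°
n=4: pose=(-3,-1,N); sL=18, sR=90/29; mL=-90/29, mR=351/29; mL+mR=9 → advance +1; mR−mL=441/29 → turn +1·90°
n=5: pose=(-3,0,W); sL=45/13, sR=45; mL=-45, mR=1215/26; mL+mR=45/26 → advance +1; mR−mL=2385/26 → turn +1·90°
n=6: pose=(-4,0,S); sL=18/5, sR=90/13; mL=-90/13, mR=567/65; mL+mR=9/5 → advance +1; mR−mL=1017/65 → turn +1·90°
n=7: pose=(-4,-1,E); sL=45/2, sR=9/4; mL=-9/4, mR=27/2; mL+mR=45/4 → advance +1; mR−mL=63/4 → turn +1·90°

0 18 90/29 -90/29 351/29 -3 -1 N
1 45/13 45 -45 1215/26 -3 0 W
2 18/5 90/13 -90/13 567/65 -4 0 S
3 45/2 9/4 -9/4 27/2 -4 -1 E
4 18 90/29 -90/29 351/29 -3 -1 N
5 45/13 45 -45 1215/26 -3 0 W
6 18/5 90/13 -90/13 567/65 -4 0 S
7 45/2 9/4 -9/4 27/2 -4 -1 E
final -3 -1 N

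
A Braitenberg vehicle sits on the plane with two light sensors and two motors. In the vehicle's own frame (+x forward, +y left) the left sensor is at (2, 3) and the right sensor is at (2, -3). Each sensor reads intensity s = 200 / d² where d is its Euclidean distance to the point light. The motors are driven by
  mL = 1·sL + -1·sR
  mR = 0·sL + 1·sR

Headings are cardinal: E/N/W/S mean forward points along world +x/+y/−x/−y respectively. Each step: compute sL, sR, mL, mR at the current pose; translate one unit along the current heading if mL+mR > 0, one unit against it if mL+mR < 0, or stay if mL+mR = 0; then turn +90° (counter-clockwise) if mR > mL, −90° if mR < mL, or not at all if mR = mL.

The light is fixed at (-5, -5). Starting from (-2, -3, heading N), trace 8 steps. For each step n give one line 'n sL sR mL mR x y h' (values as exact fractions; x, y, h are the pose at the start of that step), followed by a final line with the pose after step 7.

0 25/2 50/13 225/26 50/13 -2 -3 N
1 200/61 8 -288/61 8 -2 -2 E
2 100/13 100/37 2400/481 100/37 -1 -2 N
3 40/17 200/37 -1920/629 200/37 -1 -1 E
4 5 2 3 2 0 -1 N
5 200/113 200/53 -12000/5989 200/53 0 0 E
6 100/29 20/13 720/377 20/13 1 0 N
7 40/29 200/73 -2880/2117 200/73 1 1 E
final 2 1 N

n=0: pose=(-2,-3,N); sL=25/2, sR=50/13; mL=225/26, mR=50/13; mL+mR=25/2 → advance +1; mR−mL=-125/26 → turn -1·90°
n=1: pose=(-2,-2,E); sL=200/61, sR=8; mL=-288/61, mR=8; mL+mR=200/61 → advance +1; mR−mL=776/61 → turn +1·90°
n=2: pose=(-1,-2,N); sL=100/13, sR=100/37; mL=2400/481, mR=100/37; mL+mR=100/13 → advance +1; mR−mL=-1100/481 → turn -1·90°
n=3: pose=(-1,-1,E); sL=40/17, sR=200/37; mL=-1920/629, mR=200/37; mL+mR=40/17 → advance +1; mR−mL=5320/629 → turn +1·90°
n=4: pose=(0,-1,N); sL=5, sR=2; mL=3, mR=2; mL+mR=5 → advance +1; mR−mL=-1 → turn -1·90°
n=5: pose=(0,0,E); sL=200/113, sR=200/53; mL=-12000/5989, mR=200/53; mL+mR=200/113 → advance +1; mR−mL=34600/5989 → turn +1·90°
n=6: pose=(1,0,N); sL=100/29, sR=20/13; mL=720/377, mR=20/13; mL+mR=100/29 → advance +1; mR−mL=-140/377 → turn -1·90°
n=7: pose=(1,1,E); sL=40/29, sR=200/73; mL=-2880/2117, mR=200/73; mL+mR=40/29 → advance +1; mR−mL=8680/2117 → turn +1·90°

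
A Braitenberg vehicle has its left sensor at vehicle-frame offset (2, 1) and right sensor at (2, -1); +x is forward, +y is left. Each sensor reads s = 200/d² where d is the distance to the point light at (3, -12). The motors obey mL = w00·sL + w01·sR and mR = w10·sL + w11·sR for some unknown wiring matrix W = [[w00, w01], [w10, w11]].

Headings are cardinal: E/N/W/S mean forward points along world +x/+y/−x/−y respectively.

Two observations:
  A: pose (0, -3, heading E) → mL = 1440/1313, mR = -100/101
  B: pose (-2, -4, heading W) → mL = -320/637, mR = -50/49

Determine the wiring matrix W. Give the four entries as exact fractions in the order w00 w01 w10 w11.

-1 1 -1/2 0

obs A: pose=(0,-3,E) → sL=200/101, sR=40/13, mL=1440/1313, mR=-100/101
obs B: pose=(-2,-4,W) → sL=100/49, sR=20/13, mL=-320/637, mR=-50/49
sensor matrix S = [[200/101, 40/13], [100/49, 20/13]]; det S = -16000/4949
solve [mL_A; mL_B] = S·[w00; w01] and [mR_A; mR_B] = S·[w10; w11]:
  w00 = -1, w01 = 1, w10 = -1/2, w11 = 0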